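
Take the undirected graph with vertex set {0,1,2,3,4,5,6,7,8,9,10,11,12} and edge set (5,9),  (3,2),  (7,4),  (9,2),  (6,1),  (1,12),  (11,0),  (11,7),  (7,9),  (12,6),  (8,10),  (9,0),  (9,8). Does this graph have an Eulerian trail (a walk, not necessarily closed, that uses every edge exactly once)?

Degrees: 0:2, 1:2, 2:2, 3:1, 4:1, 5:1, 6:2, 7:3, 8:2, 9:5, 10:1, 11:2, 12:2
Odd-degree vertices: 3, 4, 5, 7, 9, 10 (6 total).
With 6 odd-degree vertices (more than two), no single trail can use every edge.

No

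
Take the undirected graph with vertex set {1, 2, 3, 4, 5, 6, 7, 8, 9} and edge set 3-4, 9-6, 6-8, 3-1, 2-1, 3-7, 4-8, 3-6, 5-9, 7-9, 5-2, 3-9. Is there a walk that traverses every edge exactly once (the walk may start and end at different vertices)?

Yes

Degrees: 1:2, 2:2, 3:5, 4:2, 5:2, 6:3, 7:2, 8:2, 9:4
Odd-degree vertices: 3, 6 (2 total).
The non-isolated vertices are connected and exactly 2 have odd degree, so an Eulerian trail exists (from 3 to 6).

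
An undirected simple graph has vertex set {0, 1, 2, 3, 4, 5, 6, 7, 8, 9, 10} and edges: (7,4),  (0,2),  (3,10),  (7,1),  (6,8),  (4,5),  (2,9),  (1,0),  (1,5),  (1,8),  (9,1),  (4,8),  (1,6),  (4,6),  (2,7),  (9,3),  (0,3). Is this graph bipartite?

No

8-6-1-8 is an odd cycle (length 3), and a bipartite graph can contain only even cycles.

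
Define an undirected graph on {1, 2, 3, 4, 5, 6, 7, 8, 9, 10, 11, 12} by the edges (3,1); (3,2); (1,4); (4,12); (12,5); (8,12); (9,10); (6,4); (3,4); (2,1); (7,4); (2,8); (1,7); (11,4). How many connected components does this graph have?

2

Component: {9, 10}
Component: {1, 2, 3, 4, 5, 6, 7, 8, 11, 12}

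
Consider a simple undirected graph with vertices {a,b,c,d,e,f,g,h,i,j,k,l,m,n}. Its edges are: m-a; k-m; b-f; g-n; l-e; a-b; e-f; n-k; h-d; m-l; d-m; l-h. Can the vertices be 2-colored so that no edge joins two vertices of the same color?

Yes

Color {b, c, e, h, i, j, m, n} black and {a, d, f, g, k, l} white. No edge joins two same-colored vertices, so the graph is bipartite.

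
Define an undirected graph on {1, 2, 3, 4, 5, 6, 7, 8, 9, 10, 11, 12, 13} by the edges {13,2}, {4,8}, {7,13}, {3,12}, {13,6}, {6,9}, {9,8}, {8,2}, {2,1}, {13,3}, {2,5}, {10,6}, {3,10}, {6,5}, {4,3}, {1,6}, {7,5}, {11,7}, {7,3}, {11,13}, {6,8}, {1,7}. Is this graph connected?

A breadth-first search from 1 visits 1, 6, 7, 2, 13, 8, 10, 9, 5, 3, 11, 4, 12 — all 13 vertices — so the graph is connected.

Yes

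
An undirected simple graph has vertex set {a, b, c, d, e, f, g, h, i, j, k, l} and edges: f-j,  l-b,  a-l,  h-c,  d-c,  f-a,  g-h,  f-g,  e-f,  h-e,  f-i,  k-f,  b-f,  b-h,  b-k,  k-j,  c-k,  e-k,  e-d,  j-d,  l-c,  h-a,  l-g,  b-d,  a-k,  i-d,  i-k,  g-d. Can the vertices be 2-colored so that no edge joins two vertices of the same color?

No

The cycle f-k-a-f has length 3, which is odd, so the graph is not bipartite.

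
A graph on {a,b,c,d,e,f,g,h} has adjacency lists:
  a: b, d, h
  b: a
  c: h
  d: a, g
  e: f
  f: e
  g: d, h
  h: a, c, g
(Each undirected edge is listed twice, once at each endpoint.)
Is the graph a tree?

The graph has 8 vertices and 7 edges.
It is not connected, so it is not a tree.

No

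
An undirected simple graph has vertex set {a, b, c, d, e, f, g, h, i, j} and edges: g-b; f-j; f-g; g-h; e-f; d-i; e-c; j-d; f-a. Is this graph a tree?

Yes

|V| = 10, |E| = 9.
Connected and |E| = |V| - 1, which characterizes a tree.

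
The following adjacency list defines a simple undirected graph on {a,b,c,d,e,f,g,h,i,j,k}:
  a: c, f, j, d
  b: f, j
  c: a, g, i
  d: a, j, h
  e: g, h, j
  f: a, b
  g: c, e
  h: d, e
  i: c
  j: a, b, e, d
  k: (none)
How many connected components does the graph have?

Component: {k}
Component: {a, b, c, d, e, f, g, h, i, j}

2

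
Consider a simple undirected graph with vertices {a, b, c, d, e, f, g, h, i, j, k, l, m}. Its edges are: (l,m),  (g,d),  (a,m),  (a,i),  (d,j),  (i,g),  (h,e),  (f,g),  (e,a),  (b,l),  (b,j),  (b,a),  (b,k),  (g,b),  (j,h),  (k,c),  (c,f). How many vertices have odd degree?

Degrees: a:4, b:5, c:2, d:2, e:2, f:2, g:4, h:2, i:2, j:3, k:2, l:2, m:2
Odd-degree vertices: b, j.

2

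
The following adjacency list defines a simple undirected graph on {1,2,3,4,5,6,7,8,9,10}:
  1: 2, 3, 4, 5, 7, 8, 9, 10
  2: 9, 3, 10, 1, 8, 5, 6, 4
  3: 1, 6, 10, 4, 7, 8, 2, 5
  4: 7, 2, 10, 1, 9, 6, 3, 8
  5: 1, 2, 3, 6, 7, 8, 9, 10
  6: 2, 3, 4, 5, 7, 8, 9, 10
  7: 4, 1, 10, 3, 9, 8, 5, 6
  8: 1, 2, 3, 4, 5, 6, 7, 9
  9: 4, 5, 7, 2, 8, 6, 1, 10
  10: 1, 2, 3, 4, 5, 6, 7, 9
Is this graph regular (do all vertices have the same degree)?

Degrees: 1:8, 2:8, 3:8, 4:8, 5:8, 6:8, 7:8, 8:8, 9:8, 10:8
All degrees equal 8; the graph is regular.

Yes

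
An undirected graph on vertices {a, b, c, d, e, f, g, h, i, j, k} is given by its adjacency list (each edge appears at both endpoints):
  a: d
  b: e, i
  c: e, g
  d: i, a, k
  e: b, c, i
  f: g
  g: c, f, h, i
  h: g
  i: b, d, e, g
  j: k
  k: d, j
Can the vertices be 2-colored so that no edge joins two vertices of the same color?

b-e-i-b is an odd cycle (length 3), and a bipartite graph can contain only even cycles.

No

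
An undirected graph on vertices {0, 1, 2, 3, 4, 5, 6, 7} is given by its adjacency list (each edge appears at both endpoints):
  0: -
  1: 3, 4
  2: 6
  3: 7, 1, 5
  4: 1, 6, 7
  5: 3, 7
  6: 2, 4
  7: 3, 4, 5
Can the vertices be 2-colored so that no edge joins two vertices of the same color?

The cycle 3-5-7-3 has length 3, which is odd, so the graph is not bipartite.

No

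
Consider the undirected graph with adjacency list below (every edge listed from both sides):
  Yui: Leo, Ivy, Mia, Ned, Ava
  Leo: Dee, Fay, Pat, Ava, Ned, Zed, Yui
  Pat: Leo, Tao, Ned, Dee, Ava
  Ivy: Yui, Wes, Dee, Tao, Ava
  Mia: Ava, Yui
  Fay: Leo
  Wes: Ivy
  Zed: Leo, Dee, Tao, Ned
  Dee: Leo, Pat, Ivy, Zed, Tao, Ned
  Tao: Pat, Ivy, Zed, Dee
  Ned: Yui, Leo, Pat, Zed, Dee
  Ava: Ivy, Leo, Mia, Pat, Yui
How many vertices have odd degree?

8

Degrees: Yui:5, Leo:7, Pat:5, Ivy:5, Mia:2, Fay:1, Wes:1, Zed:4, Dee:6, Tao:4, Ned:5, Ava:5
Odd-degree vertices: Yui, Leo, Pat, Ivy, Fay, Wes, Ned, Ava.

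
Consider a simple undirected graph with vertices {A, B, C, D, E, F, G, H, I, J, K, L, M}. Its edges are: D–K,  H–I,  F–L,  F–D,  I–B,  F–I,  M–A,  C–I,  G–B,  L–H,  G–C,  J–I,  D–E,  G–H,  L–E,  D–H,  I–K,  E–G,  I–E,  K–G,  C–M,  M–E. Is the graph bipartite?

A valid 2-coloring puts {D, G, I, L, M} on one side and {A, B, C, E, F, H, J, K} on the other; every edge crosses between the two sides.

Yes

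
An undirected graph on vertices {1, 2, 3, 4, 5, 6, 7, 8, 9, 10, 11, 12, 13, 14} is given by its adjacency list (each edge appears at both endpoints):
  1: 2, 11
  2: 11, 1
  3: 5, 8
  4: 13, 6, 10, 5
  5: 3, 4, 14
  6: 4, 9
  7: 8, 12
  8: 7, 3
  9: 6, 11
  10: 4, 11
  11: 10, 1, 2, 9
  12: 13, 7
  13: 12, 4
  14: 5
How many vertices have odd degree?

2

Degrees: 1:2, 2:2, 3:2, 4:4, 5:3, 6:2, 7:2, 8:2, 9:2, 10:2, 11:4, 12:2, 13:2, 14:1
Odd-degree vertices: 5, 14.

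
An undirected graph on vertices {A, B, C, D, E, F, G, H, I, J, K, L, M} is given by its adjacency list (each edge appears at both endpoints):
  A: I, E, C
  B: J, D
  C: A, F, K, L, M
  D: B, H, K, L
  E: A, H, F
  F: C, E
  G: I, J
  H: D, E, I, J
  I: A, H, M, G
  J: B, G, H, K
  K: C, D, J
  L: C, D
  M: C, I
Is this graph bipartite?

Yes

Color {C, D, E, I, J} black and {A, B, F, G, H, K, L, M} white. No edge joins two same-colored vertices, so the graph is bipartite.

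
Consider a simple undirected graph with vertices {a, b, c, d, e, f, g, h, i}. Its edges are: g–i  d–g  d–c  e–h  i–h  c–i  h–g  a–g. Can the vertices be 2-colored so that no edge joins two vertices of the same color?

h-g-i-h is an odd cycle (length 3), and a bipartite graph can contain only even cycles.

No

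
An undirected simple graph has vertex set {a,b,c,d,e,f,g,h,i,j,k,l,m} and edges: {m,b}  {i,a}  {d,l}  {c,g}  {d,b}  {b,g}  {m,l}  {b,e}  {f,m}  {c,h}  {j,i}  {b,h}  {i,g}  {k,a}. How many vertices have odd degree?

8

Degrees: a:2, b:5, c:2, d:2, e:1, f:1, g:3, h:2, i:3, j:1, k:1, l:2, m:3
Odd-degree vertices: b, e, f, g, i, j, k, m.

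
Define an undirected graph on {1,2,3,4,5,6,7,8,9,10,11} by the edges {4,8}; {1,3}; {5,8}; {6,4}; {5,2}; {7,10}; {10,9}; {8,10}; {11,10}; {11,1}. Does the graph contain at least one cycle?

No

The graph has 11 vertices, 10 edges, and 1 connected component.
Since 10 = 11 - 1, the graph is a forest and contains no cycle.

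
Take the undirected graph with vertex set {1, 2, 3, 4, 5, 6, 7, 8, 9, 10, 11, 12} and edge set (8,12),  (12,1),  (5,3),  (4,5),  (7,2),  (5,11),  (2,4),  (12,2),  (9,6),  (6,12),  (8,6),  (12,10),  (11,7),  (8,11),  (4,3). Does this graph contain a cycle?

The graph has 12 vertices, 15 edges, and 1 connected component.
Since 15 > 12 - 1, a cycle must exist; for instance 12-8-11-7-2-12.

Yes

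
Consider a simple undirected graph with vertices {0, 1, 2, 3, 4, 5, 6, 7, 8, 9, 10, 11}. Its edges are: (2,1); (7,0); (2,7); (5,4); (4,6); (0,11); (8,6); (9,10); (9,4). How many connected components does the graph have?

Component: {3}
Component: {0, 1, 2, 7, 11}
Component: {4, 5, 6, 8, 9, 10}

3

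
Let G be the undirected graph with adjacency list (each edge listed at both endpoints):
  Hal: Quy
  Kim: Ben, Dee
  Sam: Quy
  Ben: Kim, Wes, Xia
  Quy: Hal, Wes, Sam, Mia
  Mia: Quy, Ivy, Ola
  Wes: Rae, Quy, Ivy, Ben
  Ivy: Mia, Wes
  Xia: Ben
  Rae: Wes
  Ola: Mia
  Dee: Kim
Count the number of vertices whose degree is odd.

8

Degrees: Hal:1, Kim:2, Sam:1, Ben:3, Quy:4, Mia:3, Wes:4, Ivy:2, Xia:1, Rae:1, Ola:1, Dee:1
Odd-degree vertices: Hal, Sam, Ben, Mia, Xia, Rae, Ola, Dee.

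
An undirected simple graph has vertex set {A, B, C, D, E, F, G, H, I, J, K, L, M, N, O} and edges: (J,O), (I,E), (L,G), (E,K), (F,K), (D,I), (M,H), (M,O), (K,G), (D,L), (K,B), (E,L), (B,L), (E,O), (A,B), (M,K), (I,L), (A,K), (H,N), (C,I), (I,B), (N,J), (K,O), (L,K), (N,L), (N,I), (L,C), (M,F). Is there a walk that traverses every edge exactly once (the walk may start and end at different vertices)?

Degrees: A:2, B:4, C:2, D:2, E:4, F:2, G:2, H:2, I:6, J:2, K:8, L:8, M:4, N:4, O:4
Odd-degree vertices: none (0 total).
With 0 odd-degree vertices and all edges in one connected piece, an Eulerian trail exists.

Yes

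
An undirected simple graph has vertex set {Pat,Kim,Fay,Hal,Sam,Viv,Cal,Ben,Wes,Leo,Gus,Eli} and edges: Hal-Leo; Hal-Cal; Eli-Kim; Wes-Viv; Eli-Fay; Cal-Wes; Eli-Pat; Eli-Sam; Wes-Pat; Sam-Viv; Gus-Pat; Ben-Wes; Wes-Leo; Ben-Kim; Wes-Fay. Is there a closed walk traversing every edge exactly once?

No

Degrees: Pat:3, Kim:2, Fay:2, Hal:2, Sam:2, Viv:2, Cal:2, Ben:2, Wes:6, Leo:2, Gus:1, Eli:4
Vertices with odd degree: Pat, Gus. An Eulerian circuit requires all degrees even.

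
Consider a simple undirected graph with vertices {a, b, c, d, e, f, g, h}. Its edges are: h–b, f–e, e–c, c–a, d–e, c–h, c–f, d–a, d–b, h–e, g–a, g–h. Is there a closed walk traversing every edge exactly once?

Degrees: a:3, b:2, c:4, d:3, e:4, f:2, g:2, h:4
a, d have odd degree; an Eulerian circuit needs every degree to be even, so none exists.

No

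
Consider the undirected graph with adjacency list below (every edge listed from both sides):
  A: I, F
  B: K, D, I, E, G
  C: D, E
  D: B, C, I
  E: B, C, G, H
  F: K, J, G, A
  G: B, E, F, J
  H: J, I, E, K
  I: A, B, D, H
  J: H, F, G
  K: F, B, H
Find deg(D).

Neighbors of D: B, C, I.

3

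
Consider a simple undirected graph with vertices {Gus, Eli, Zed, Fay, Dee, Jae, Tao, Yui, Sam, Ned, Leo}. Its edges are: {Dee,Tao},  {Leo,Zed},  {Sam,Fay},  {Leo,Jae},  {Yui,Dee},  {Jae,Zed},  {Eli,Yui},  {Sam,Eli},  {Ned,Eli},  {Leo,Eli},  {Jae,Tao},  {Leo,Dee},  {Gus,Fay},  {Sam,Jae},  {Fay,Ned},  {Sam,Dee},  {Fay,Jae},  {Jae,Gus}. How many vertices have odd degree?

0

Degrees: Gus:2, Eli:4, Zed:2, Fay:4, Dee:4, Jae:6, Tao:2, Yui:2, Sam:4, Ned:2, Leo:4
Odd-degree vertices: none.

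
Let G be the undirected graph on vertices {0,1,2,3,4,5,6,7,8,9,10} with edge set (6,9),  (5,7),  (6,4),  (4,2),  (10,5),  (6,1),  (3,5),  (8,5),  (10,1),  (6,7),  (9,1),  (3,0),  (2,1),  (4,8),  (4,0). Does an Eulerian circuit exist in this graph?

Degrees: 0:2, 1:4, 2:2, 3:2, 4:4, 5:4, 6:4, 7:2, 8:2, 9:2, 10:2
All degrees are even and the non-isolated vertices are connected — an Eulerian circuit exists.

Yes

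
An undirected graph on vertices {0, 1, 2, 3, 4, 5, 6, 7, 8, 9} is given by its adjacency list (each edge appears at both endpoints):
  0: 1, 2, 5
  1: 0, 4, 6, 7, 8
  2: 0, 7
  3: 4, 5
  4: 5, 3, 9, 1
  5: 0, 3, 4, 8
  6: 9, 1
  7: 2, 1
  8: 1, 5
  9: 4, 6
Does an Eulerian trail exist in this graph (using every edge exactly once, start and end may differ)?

Degrees: 0:3, 1:5, 2:2, 3:2, 4:4, 5:4, 6:2, 7:2, 8:2, 9:2
Odd-degree vertices: 0, 1 (2 total).
With 2 odd-degree vertices and all edges in one connected piece, an Eulerian trail exists (from 0 to 1).

Yes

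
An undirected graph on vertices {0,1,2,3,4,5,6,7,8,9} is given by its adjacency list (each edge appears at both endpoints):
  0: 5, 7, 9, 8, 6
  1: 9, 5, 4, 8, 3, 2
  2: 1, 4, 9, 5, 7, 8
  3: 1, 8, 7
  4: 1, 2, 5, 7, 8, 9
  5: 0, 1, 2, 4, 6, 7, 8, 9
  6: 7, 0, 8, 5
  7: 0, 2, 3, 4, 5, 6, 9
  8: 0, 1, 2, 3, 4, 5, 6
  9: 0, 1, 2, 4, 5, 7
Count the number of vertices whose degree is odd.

Degrees: 0:5, 1:6, 2:6, 3:3, 4:6, 5:8, 6:4, 7:7, 8:7, 9:6
Odd-degree vertices: 0, 3, 7, 8.

4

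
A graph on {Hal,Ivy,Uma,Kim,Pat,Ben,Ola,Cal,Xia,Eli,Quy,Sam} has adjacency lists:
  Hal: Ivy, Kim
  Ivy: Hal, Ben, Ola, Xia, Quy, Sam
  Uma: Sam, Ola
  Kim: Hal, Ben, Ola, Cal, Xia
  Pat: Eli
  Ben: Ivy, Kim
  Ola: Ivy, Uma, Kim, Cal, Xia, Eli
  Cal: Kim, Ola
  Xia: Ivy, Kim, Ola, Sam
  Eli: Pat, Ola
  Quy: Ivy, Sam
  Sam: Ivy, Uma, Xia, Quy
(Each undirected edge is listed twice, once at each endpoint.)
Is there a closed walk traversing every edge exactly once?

No

Degrees: Hal:2, Ivy:6, Uma:2, Kim:5, Pat:1, Ben:2, Ola:6, Cal:2, Xia:4, Eli:2, Quy:2, Sam:4
Vertices with odd degree: Kim, Pat. An Eulerian circuit requires all degrees even.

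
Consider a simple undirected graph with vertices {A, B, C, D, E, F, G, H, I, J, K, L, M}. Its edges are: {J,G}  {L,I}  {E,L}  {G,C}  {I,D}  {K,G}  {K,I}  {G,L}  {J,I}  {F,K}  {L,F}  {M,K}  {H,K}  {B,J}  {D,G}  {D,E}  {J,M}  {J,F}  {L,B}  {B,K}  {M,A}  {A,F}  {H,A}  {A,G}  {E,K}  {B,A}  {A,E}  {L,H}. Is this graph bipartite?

Yes

A valid 2-coloring puts {B, E, F, G, H, I, M} on one side and {A, C, D, J, K, L} on the other; every edge crosses between the two sides.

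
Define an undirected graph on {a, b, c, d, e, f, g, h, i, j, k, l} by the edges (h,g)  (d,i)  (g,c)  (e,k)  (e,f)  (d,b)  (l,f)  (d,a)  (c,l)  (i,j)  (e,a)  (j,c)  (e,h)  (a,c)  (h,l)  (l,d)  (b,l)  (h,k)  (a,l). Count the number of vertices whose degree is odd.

Degrees: a:4, b:2, c:4, d:4, e:4, f:2, g:2, h:4, i:2, j:2, k:2, l:6
Odd-degree vertices: none.

0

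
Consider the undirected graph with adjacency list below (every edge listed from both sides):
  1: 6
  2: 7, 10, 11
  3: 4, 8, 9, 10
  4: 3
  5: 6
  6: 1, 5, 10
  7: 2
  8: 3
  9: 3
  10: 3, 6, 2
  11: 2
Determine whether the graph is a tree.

Yes

|V| = 11, |E| = 10.
It is connected with exactly 10 edges, hence acyclic — it is a tree.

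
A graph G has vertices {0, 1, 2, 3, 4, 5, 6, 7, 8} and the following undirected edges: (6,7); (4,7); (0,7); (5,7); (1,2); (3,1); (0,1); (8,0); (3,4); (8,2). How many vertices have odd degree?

4

Degrees: 0:3, 1:3, 2:2, 3:2, 4:2, 5:1, 6:1, 7:4, 8:2
Odd-degree vertices: 0, 1, 5, 6.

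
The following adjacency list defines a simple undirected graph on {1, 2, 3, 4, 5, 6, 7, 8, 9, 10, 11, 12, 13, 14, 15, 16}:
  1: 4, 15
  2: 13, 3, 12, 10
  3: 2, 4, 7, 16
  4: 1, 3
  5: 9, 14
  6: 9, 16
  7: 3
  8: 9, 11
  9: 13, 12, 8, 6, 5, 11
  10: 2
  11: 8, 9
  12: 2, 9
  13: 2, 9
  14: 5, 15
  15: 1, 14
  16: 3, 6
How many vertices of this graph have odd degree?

Degrees: 1:2, 2:4, 3:4, 4:2, 5:2, 6:2, 7:1, 8:2, 9:6, 10:1, 11:2, 12:2, 13:2, 14:2, 15:2, 16:2
Odd-degree vertices: 7, 10.

2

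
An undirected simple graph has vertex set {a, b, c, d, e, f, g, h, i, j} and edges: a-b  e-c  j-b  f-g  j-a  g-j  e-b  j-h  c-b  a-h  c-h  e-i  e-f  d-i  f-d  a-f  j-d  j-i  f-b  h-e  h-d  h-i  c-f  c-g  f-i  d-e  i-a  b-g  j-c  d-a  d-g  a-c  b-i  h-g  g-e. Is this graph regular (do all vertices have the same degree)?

Degrees: a:7, b:7, c:7, d:7, e:7, f:7, g:7, h:7, i:7, j:7
All degrees equal 7; the graph is regular.

Yes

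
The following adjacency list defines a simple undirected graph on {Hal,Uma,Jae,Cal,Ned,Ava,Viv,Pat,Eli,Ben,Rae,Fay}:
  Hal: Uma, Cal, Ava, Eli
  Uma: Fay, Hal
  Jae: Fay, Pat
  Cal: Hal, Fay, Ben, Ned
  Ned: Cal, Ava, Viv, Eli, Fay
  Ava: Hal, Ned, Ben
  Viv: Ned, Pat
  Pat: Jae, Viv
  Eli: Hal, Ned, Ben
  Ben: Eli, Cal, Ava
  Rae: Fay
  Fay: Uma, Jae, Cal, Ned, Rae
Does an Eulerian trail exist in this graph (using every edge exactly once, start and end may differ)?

Degrees: Hal:4, Uma:2, Jae:2, Cal:4, Ned:5, Ava:3, Viv:2, Pat:2, Eli:3, Ben:3, Rae:1, Fay:5
Odd-degree vertices: Ned, Ava, Eli, Ben, Rae, Fay (6 total).
An Eulerian trail requires 0 or 2 odd-degree vertices; here there are 6.

No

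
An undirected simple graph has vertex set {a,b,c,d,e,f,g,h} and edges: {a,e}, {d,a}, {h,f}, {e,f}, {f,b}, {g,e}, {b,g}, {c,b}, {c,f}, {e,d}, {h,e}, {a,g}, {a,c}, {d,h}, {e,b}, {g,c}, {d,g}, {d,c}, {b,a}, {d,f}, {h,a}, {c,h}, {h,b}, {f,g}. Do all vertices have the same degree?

Degrees: a:6, b:6, c:6, d:6, e:6, f:6, g:6, h:6
All degrees equal 6; the graph is regular.

Yes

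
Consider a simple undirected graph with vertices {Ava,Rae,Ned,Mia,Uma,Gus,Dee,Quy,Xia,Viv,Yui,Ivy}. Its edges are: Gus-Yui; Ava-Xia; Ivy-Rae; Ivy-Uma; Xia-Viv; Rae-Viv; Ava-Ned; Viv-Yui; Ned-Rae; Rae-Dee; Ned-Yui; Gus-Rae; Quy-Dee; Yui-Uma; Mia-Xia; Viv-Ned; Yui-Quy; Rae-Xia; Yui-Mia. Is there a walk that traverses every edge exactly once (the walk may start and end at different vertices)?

Degrees: Ava:2, Rae:6, Ned:4, Mia:2, Uma:2, Gus:2, Dee:2, Quy:2, Xia:4, Viv:4, Yui:6, Ivy:2
Odd-degree vertices: none (0 total).
The non-isolated vertices are connected and exactly 0 have odd degree, so an Eulerian trail exists.

Yes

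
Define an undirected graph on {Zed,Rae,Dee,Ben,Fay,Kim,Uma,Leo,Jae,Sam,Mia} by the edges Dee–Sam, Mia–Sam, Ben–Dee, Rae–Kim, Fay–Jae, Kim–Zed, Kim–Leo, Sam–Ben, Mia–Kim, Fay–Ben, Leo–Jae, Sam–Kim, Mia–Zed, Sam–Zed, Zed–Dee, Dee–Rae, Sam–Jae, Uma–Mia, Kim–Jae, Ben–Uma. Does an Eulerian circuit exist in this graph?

Degrees: Zed:4, Rae:2, Dee:4, Ben:4, Fay:2, Kim:6, Uma:2, Leo:2, Jae:4, Sam:6, Mia:4
Every vertex has even degree and the edges form a single connected piece, so an Eulerian circuit exists.

Yes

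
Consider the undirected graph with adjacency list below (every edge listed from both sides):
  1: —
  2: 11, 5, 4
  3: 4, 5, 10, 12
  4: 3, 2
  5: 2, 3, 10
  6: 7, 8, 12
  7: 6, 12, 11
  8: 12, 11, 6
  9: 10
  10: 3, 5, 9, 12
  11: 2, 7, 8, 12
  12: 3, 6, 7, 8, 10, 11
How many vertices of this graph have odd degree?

Degrees: 1:0, 2:3, 3:4, 4:2, 5:3, 6:3, 7:3, 8:3, 9:1, 10:4, 11:4, 12:6
Odd-degree vertices: 2, 5, 6, 7, 8, 9.

6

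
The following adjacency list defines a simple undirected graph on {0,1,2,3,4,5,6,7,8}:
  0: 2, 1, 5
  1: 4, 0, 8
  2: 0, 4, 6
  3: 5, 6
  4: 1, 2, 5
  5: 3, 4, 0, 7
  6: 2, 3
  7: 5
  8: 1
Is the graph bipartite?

No

The cycle 5-3-6-2-0-5 has length 5, which is odd, so the graph is not bipartite.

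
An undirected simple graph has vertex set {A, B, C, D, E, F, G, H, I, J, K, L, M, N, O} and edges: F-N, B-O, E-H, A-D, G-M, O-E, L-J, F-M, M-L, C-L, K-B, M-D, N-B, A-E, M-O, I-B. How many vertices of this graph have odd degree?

10

Degrees: A:2, B:4, C:1, D:2, E:3, F:2, G:1, H:1, I:1, J:1, K:1, L:3, M:5, N:2, O:3
Odd-degree vertices: C, E, G, H, I, J, K, L, M, O.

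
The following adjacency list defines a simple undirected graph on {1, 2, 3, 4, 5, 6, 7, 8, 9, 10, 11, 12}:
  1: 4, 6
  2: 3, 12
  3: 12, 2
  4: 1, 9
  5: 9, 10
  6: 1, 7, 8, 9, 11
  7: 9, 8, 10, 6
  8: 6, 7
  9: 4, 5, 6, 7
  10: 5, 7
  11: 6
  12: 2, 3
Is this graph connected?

Component: {2, 3, 12}
Component: {1, 4, 5, 6, 7, 8, 9, 10, 11}
There are 2 separate components, so the graph is not connected.

No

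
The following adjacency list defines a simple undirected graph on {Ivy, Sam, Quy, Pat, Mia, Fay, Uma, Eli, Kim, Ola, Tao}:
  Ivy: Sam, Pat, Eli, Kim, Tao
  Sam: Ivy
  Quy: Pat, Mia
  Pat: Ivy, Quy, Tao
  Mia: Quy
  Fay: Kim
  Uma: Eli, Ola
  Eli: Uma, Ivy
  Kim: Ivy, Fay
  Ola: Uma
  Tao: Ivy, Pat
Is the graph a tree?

No

The graph has 11 vertices and 11 edges.
A tree on 11 vertices has exactly 10 edges; this graph has 11, so it contains a cycle and is not a tree.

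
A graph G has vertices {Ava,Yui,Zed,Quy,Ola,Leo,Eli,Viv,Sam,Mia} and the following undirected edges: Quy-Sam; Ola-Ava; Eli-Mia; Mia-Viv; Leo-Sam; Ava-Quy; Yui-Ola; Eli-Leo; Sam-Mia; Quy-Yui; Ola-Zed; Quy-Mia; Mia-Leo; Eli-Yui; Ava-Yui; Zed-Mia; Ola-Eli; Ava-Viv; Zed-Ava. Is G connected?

Yes

Starting from Ava and exploring outward reaches every vertex (Ava, Zed, Viv, Yui, Ola, Quy, Mia, Eli, Sam, Leo); the graph is connected.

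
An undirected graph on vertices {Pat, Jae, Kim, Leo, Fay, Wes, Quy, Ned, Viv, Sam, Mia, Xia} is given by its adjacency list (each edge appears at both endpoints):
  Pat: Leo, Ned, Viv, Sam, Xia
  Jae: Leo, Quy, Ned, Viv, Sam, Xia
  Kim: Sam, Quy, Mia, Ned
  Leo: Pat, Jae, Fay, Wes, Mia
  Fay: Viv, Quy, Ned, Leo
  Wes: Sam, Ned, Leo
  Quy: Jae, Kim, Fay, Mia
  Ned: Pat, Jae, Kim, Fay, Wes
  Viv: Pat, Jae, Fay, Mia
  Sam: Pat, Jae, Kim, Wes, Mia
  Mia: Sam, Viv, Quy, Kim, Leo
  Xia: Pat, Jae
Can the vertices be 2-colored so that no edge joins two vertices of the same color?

Quy-Mia-Kim-Quy is an odd cycle (length 3), and a bipartite graph can contain only even cycles.

No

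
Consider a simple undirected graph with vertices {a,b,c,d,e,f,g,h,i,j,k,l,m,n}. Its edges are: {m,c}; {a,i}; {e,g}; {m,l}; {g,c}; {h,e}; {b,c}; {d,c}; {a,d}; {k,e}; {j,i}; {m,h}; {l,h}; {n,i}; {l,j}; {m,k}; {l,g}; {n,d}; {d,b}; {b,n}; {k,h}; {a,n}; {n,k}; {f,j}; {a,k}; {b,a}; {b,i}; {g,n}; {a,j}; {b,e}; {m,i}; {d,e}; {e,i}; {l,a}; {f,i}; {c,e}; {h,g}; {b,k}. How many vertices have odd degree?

10

Degrees: a:7, b:7, c:5, d:5, e:7, f:2, g:5, h:5, i:7, j:4, k:6, l:5, m:5, n:6
Odd-degree vertices: a, b, c, d, e, g, h, i, l, m.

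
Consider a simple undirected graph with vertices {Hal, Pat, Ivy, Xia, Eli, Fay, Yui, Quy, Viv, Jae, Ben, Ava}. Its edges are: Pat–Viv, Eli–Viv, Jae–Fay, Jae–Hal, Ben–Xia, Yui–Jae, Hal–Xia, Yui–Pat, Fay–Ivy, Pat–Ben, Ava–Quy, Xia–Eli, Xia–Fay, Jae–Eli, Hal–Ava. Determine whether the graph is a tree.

The graph has 12 vertices and 15 edges.
Connected but with 15 > 11 edges, so it has a cycle and is not a tree.

No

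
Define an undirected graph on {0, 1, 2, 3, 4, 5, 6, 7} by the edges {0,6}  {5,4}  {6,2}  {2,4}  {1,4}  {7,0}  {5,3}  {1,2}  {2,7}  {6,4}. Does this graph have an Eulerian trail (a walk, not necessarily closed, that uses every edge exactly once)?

Yes

Degrees: 0:2, 1:2, 2:4, 3:1, 4:4, 5:2, 6:3, 7:2
Odd-degree vertices: 3, 6 (2 total).
The non-isolated vertices are connected and exactly 2 have odd degree, so an Eulerian trail exists (from 3 to 6).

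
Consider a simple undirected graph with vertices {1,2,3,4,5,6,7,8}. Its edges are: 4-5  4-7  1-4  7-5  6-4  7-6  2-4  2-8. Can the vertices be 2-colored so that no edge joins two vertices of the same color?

No

6-7-4-6 is an odd cycle (length 3), and a bipartite graph can contain only even cycles.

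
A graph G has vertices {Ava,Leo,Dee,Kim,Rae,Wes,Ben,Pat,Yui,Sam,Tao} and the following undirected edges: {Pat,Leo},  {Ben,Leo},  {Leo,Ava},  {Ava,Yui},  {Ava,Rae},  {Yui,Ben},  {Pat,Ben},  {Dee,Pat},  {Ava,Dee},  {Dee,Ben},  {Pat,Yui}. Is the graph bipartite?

No

The cycle Pat-Ben-Yui-Pat has length 3, which is odd, so the graph is not bipartite.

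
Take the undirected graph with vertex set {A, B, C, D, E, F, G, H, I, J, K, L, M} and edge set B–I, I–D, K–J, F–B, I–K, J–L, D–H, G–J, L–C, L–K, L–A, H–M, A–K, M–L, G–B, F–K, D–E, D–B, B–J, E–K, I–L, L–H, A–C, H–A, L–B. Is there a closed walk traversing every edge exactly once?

Yes

Degrees: A:4, B:6, C:2, D:4, E:2, F:2, G:2, H:4, I:4, J:4, K:6, L:8, M:2
Every vertex has even degree and the edges form a single connected piece, so an Eulerian circuit exists.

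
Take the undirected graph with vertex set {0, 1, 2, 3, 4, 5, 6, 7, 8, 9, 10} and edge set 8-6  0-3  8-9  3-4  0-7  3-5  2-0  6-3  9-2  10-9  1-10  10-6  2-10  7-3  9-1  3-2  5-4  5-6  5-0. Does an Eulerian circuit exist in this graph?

Degrees: 0:4, 1:2, 2:4, 3:6, 4:2, 5:4, 6:4, 7:2, 8:2, 9:4, 10:4
Every vertex has even degree and the edges form a single connected piece, so an Eulerian circuit exists.

Yes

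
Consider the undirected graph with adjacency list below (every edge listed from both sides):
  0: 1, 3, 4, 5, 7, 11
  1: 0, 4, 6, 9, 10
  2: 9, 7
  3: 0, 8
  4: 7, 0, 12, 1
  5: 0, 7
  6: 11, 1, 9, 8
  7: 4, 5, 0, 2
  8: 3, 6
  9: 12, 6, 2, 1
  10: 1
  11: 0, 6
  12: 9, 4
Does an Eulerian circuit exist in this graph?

Degrees: 0:6, 1:5, 2:2, 3:2, 4:4, 5:2, 6:4, 7:4, 8:2, 9:4, 10:1, 11:2, 12:2
Vertices with odd degree: 1, 10. An Eulerian circuit requires all degrees even.

No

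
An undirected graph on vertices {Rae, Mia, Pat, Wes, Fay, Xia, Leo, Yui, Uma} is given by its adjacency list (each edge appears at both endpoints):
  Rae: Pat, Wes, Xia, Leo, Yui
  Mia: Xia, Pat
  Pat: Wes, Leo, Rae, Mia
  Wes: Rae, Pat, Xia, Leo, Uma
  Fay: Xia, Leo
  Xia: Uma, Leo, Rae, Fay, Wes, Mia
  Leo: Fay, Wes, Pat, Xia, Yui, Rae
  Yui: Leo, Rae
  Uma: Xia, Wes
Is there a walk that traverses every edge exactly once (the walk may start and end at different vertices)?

Degrees: Rae:5, Mia:2, Pat:4, Wes:5, Fay:2, Xia:6, Leo:6, Yui:2, Uma:2
Odd-degree vertices: Rae, Wes (2 total).
With 2 odd-degree vertices and all edges in one connected piece, an Eulerian trail exists (from Rae to Wes).

Yes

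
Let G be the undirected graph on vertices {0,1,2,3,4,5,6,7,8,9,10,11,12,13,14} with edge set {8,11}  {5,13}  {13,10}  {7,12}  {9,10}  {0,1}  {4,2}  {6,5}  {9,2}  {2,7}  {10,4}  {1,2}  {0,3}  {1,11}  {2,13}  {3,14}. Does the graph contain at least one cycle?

|V| = 15, |E| = 16, number of components = 1.
One cycle is 2-13-10-9-2.

Yes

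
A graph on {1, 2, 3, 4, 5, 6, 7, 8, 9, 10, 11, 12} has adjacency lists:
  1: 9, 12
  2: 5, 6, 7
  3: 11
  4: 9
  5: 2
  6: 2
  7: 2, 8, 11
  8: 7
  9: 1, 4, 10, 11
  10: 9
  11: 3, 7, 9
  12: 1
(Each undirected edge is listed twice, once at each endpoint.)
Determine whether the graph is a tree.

|V| = 12, |E| = 11.
It is connected with exactly 11 edges, hence acyclic — it is a tree.

Yes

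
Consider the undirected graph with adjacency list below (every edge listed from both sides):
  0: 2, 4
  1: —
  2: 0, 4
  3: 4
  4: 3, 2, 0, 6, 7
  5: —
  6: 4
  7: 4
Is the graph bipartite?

The cycle 2-0-4-2 has length 3, which is odd, so the graph is not bipartite.

No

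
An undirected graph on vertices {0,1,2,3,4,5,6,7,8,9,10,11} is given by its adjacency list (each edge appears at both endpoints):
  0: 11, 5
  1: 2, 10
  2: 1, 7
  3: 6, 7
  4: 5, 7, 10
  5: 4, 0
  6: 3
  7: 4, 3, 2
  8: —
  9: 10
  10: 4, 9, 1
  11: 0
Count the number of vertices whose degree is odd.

Degrees: 0:2, 1:2, 2:2, 3:2, 4:3, 5:2, 6:1, 7:3, 8:0, 9:1, 10:3, 11:1
Odd-degree vertices: 4, 6, 7, 9, 10, 11.

6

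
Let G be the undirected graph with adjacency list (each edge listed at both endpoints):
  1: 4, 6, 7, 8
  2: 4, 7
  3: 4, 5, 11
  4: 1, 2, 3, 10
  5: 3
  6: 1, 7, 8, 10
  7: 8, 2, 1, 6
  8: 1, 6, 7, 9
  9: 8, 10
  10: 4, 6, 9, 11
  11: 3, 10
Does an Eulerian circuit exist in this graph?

Degrees: 1:4, 2:2, 3:3, 4:4, 5:1, 6:4, 7:4, 8:4, 9:2, 10:4, 11:2
3, 5 have odd degree; an Eulerian circuit needs every degree to be even, so none exists.

No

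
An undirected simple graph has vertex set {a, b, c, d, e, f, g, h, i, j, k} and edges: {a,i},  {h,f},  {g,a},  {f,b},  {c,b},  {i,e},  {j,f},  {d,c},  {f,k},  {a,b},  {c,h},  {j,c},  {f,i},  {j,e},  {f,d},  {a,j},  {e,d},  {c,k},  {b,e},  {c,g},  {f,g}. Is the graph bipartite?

Yes

Partition the vertices as {b, d, g, h, i, j, k} vs {a, c, e, f}. Each listed edge has one endpoint in each part, so the graph is bipartite.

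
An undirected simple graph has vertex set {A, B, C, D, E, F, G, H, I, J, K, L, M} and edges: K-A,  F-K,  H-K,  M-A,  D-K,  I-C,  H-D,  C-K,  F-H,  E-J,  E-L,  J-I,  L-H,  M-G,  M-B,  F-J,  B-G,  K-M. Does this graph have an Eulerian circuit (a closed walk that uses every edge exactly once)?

No

Degrees: A:2, B:2, C:2, D:2, E:2, F:3, G:2, H:4, I:2, J:3, K:6, L:2, M:4
F, J have odd degree; an Eulerian circuit needs every degree to be even, so none exists.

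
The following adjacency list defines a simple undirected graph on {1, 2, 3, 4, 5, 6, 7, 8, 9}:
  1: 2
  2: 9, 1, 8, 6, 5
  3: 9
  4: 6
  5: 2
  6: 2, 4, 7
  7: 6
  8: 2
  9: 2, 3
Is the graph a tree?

The graph has 9 vertices and 8 edges.
Connected and |E| = |V| - 1, which characterizes a tree.

Yes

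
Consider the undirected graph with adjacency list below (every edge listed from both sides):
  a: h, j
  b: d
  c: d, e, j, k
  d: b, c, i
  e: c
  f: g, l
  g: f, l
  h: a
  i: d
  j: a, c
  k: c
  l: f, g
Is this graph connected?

Component: {f, g, l}
Component: {a, b, c, d, e, h, i, j, k}
There are 2 separate components, so the graph is not connected.

No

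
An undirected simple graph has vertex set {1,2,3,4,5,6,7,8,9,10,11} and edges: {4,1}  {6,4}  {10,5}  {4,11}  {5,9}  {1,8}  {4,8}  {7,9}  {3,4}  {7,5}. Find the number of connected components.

3

Component: {2}
Component: {5, 7, 9, 10}
Component: {1, 3, 4, 6, 8, 11}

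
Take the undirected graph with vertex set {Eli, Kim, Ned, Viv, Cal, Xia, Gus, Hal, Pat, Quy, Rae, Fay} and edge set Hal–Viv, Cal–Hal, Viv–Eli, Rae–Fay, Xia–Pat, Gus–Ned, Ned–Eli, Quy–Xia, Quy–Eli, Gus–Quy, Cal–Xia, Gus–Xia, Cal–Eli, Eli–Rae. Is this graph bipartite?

No

The cycle Quy-Xia-Gus-Quy has length 3, which is odd, so the graph is not bipartite.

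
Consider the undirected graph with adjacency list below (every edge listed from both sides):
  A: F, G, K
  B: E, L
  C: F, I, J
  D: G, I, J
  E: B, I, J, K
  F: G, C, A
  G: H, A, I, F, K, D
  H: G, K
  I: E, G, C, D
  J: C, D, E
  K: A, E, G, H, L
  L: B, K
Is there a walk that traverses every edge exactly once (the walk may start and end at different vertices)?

Degrees: A:3, B:2, C:3, D:3, E:4, F:3, G:6, H:2, I:4, J:3, K:5, L:2
Odd-degree vertices: A, C, D, F, J, K (6 total).
With 6 odd-degree vertices (more than two), no single trail can use every edge.

No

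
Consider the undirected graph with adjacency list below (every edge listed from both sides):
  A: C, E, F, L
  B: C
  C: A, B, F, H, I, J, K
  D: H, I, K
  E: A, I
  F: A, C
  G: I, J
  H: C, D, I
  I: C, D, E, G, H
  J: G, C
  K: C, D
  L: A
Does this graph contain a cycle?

Yes

|V| = 12, |E| = 17, number of components = 1.
Since 17 > 12 - 1, a cycle must exist; for instance I-G-J-C-I.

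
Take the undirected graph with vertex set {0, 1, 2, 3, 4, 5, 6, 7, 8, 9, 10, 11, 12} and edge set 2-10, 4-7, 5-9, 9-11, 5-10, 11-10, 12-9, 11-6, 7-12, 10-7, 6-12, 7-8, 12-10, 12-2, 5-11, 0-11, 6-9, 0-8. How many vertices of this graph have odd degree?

Degrees: 0:2, 1:0, 2:2, 3:0, 4:1, 5:3, 6:3, 7:4, 8:2, 9:4, 10:5, 11:5, 12:5
Odd-degree vertices: 4, 5, 6, 10, 11, 12.

6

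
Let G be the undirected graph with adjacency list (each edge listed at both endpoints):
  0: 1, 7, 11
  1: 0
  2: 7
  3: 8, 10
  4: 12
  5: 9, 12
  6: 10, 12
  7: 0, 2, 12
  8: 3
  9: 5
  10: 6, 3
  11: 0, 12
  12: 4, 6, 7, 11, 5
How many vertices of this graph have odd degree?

8

Degrees: 0:3, 1:1, 2:1, 3:2, 4:1, 5:2, 6:2, 7:3, 8:1, 9:1, 10:2, 11:2, 12:5
Odd-degree vertices: 0, 1, 2, 4, 7, 8, 9, 12.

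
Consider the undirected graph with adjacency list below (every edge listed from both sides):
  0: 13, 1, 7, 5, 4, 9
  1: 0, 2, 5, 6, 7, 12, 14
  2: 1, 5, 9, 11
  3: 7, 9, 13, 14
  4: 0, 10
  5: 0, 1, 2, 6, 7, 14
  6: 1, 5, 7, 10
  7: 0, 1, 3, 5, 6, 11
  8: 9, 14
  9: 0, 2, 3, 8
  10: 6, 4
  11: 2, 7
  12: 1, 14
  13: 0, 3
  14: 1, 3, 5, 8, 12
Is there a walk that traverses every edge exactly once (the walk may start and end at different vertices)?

Yes

Degrees: 0:6, 1:7, 2:4, 3:4, 4:2, 5:6, 6:4, 7:6, 8:2, 9:4, 10:2, 11:2, 12:2, 13:2, 14:5
Odd-degree vertices: 1, 14 (2 total).
With 2 odd-degree vertices and all edges in one connected piece, an Eulerian trail exists (from 1 to 14).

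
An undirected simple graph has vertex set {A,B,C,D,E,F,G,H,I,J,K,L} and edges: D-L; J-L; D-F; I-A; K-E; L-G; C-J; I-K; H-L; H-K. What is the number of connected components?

2

Component: {B}
Component: {A, C, D, E, F, G, H, I, J, K, L}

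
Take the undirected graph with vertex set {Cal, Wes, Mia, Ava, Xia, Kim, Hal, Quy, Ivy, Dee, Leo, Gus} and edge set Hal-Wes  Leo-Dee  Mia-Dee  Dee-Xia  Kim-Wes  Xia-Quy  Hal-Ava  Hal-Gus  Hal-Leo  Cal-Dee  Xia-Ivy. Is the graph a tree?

|V| = 12, |E| = 11.
It is connected with exactly 11 edges, hence acyclic — it is a tree.

Yes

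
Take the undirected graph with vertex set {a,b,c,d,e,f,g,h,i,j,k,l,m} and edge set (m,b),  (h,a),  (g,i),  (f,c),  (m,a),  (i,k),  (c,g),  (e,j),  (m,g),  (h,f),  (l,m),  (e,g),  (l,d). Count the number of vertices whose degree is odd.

Degrees: a:2, b:1, c:2, d:1, e:2, f:2, g:4, h:2, i:2, j:1, k:1, l:2, m:4
Odd-degree vertices: b, d, j, k.

4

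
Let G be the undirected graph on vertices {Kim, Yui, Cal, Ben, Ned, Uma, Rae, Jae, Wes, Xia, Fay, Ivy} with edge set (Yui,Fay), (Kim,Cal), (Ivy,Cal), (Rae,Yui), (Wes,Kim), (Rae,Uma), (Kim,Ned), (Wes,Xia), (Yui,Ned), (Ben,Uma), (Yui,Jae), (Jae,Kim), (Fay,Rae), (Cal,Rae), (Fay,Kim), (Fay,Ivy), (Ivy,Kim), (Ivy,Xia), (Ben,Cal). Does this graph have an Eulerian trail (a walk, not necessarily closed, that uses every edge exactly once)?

Yes

Degrees: Kim:6, Yui:4, Cal:4, Ben:2, Ned:2, Uma:2, Rae:4, Jae:2, Wes:2, Xia:2, Fay:4, Ivy:4
Odd-degree vertices: none (0 total).
The non-isolated vertices are connected and exactly 0 have odd degree, so an Eulerian trail exists.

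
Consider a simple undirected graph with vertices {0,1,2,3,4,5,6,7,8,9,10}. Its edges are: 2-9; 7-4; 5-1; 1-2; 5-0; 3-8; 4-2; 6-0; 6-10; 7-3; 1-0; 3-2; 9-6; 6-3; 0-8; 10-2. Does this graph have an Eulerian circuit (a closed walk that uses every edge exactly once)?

No

Degrees: 0:4, 1:3, 2:5, 3:4, 4:2, 5:2, 6:4, 7:2, 8:2, 9:2, 10:2
1, 2 have odd degree; an Eulerian circuit needs every degree to be even, so none exists.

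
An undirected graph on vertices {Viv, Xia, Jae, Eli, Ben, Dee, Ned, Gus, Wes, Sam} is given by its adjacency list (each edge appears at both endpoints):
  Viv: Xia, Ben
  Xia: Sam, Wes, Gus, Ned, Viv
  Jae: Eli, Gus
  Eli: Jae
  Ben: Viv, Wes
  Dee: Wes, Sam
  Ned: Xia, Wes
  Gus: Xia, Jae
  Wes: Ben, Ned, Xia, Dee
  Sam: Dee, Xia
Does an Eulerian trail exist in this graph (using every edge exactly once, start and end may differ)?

Yes

Degrees: Viv:2, Xia:5, Jae:2, Eli:1, Ben:2, Dee:2, Ned:2, Gus:2, Wes:4, Sam:2
Odd-degree vertices: Xia, Eli (2 total).
The non-isolated vertices are connected and exactly 2 have odd degree, so an Eulerian trail exists (from Xia to Eli).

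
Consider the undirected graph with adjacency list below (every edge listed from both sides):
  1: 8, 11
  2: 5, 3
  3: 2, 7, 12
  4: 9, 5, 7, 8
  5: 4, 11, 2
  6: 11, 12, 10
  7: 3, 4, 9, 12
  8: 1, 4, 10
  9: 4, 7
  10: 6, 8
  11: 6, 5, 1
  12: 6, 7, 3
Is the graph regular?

Degrees: 1:2, 2:2, 3:3, 4:4, 5:3, 6:3, 7:4, 8:3, 9:2, 10:2, 11:3, 12:3
Vertex 1 has degree 2 while 4 has degree 4, so the graph is not regular.

No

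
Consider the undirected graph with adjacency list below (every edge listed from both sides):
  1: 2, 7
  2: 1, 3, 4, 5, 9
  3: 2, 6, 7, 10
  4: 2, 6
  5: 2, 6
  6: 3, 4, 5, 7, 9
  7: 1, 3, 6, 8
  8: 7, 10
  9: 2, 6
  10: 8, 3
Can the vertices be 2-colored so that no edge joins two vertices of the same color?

No

The cycle 6-7-3-6 has length 3, which is odd, so the graph is not bipartite.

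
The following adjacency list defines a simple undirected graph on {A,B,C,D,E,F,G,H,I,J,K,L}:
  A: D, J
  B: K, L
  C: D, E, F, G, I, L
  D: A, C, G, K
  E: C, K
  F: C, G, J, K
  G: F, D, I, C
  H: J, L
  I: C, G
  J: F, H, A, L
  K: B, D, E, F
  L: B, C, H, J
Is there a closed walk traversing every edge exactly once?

Yes

Degrees: A:2, B:2, C:6, D:4, E:2, F:4, G:4, H:2, I:2, J:4, K:4, L:4
All degrees are even and the non-isolated vertices are connected — an Eulerian circuit exists.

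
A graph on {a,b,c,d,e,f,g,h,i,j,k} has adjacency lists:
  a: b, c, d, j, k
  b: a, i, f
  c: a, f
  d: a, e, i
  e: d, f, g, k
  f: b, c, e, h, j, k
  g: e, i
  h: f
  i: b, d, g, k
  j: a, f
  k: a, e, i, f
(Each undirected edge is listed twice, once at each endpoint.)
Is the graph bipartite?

f-e-k-f is an odd cycle (length 3), and a bipartite graph can contain only even cycles.

No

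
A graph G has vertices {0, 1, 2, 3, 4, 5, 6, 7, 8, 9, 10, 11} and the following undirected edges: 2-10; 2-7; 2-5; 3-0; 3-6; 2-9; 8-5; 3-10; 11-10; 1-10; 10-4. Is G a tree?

|V| = 12, |E| = 11.
Connected and |E| = |V| - 1, which characterizes a tree.

Yes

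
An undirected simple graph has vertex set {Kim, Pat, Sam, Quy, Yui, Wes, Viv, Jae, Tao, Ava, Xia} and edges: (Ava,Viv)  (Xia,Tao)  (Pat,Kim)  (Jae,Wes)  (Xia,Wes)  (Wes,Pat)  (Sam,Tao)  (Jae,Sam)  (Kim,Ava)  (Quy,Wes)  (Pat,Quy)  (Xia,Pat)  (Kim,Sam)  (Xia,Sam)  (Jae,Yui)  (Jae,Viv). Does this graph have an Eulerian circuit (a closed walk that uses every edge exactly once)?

Degrees: Kim:3, Pat:4, Sam:4, Quy:2, Yui:1, Wes:4, Viv:2, Jae:4, Tao:2, Ava:2, Xia:4
Vertices with odd degree: Kim, Yui. An Eulerian circuit requires all degrees even.

No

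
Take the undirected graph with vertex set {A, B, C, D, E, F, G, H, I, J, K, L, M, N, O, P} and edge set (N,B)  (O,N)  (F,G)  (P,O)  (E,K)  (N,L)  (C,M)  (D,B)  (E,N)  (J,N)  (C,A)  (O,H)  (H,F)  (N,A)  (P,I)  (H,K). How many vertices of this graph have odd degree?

8

Degrees: A:2, B:2, C:2, D:1, E:2, F:2, G:1, H:3, I:1, J:1, K:2, L:1, M:1, N:6, O:3, P:2
Odd-degree vertices: D, G, H, I, J, L, M, O.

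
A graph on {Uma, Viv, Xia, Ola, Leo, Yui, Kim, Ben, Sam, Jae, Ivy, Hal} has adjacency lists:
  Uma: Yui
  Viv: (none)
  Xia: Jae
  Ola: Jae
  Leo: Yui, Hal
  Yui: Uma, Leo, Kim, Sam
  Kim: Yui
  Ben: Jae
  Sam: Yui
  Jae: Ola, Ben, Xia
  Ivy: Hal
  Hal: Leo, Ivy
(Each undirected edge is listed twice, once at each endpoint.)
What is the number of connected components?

3

Component: {Viv}
Component: {Xia, Ola, Ben, Jae}
Component: {Uma, Leo, Yui, Kim, Sam, Ivy, Hal}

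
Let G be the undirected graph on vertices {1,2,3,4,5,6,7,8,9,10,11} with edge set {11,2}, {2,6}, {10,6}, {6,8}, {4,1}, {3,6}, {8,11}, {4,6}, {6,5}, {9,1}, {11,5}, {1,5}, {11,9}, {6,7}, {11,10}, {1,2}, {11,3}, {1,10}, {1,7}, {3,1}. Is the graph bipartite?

Yes

Color {2, 3, 4, 5, 7, 8, 9, 10} black and {1, 6, 11} white. No edge joins two same-colored vertices, so the graph is bipartite.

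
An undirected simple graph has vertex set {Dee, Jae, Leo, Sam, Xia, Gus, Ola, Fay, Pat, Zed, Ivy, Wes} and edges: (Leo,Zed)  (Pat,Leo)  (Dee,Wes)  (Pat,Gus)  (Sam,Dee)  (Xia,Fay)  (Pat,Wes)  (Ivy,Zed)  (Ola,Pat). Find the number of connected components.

Component: {Jae}
Component: {Xia, Fay}
Component: {Dee, Leo, Sam, Gus, Ola, Pat, Zed, Ivy, Wes}

3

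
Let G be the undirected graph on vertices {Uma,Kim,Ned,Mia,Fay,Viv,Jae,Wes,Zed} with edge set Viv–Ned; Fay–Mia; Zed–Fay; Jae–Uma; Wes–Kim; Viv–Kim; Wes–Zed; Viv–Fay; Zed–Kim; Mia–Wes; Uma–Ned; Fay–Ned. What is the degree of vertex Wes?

Neighbors of Wes: Kim, Mia, Zed.

3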